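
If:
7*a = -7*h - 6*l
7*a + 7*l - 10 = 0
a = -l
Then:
No Solution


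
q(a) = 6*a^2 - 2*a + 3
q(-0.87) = 9.28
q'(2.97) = 33.64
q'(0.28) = 1.36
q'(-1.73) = -22.76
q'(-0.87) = -12.44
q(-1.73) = 24.42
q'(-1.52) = -20.24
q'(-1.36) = -18.32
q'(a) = 12*a - 2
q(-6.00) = 231.00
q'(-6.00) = -74.00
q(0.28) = 2.91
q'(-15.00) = -182.00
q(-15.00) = 1383.00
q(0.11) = 2.85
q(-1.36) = 16.82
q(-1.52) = 19.90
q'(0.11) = -0.68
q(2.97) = 49.99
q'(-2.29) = -29.48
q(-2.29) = 39.04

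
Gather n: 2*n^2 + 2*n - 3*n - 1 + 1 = 2*n^2 - n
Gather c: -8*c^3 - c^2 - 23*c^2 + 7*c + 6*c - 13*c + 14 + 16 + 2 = -8*c^3 - 24*c^2 + 32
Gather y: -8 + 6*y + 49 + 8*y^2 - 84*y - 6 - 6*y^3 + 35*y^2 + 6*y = -6*y^3 + 43*y^2 - 72*y + 35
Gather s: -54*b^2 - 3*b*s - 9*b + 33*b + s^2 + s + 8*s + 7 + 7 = -54*b^2 + 24*b + s^2 + s*(9 - 3*b) + 14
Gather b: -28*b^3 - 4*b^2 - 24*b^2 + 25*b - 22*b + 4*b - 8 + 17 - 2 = -28*b^3 - 28*b^2 + 7*b + 7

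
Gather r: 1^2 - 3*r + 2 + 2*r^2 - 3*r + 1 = 2*r^2 - 6*r + 4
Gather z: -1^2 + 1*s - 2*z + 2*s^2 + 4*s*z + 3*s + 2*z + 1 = 2*s^2 + 4*s*z + 4*s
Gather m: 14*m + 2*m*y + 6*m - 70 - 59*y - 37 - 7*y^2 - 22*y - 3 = m*(2*y + 20) - 7*y^2 - 81*y - 110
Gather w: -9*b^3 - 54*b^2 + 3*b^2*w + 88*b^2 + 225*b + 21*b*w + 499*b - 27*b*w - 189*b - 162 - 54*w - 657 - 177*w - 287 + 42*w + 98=-9*b^3 + 34*b^2 + 535*b + w*(3*b^2 - 6*b - 189) - 1008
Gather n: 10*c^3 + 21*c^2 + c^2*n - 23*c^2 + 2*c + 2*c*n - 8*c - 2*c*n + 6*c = 10*c^3 + c^2*n - 2*c^2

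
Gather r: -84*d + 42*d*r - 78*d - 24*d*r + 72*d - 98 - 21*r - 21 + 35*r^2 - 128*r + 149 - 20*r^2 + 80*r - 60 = -90*d + 15*r^2 + r*(18*d - 69) - 30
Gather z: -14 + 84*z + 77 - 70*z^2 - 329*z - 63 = -70*z^2 - 245*z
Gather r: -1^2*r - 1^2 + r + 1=0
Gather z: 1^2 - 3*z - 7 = -3*z - 6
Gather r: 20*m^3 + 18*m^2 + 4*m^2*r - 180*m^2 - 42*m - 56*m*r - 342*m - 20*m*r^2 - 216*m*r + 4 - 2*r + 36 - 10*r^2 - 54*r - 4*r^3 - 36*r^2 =20*m^3 - 162*m^2 - 384*m - 4*r^3 + r^2*(-20*m - 46) + r*(4*m^2 - 272*m - 56) + 40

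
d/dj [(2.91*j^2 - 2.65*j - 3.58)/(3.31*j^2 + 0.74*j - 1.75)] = (10.9249*j^2 + 13.5146*j + 7.2867)/(10.9561*j^4 + 4.8988*j^3 - 11.0374*j^2 - 2.59*j + 3.0625)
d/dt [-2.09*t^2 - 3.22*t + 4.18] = -4.18*t - 3.22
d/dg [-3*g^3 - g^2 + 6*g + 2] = -9*g^2 - 2*g + 6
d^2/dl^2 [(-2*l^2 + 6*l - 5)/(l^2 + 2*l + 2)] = 2*(10*l^3 - 3*l^2 - 66*l - 42)/(l^6 + 6*l^5 + 18*l^4 + 32*l^3 + 36*l^2 + 24*l + 8)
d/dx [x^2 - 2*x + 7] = 2*x - 2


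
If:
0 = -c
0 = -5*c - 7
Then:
No Solution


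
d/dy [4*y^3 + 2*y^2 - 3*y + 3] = 12*y^2 + 4*y - 3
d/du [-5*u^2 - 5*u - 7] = -10*u - 5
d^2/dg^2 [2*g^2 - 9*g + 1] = 4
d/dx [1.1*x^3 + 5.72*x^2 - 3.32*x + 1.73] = 3.3*x^2 + 11.44*x - 3.32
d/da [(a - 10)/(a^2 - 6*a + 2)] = (a^2 - 6*a - 2*(a - 10)*(a - 3) + 2)/(a^2 - 6*a + 2)^2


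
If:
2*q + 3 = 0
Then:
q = -3/2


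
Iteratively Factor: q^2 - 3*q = (q - 3)*(q)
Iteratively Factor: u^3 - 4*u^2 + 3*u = (u - 1)*(u^2 - 3*u) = u*(u - 1)*(u - 3)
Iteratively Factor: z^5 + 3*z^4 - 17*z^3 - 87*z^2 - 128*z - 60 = (z + 2)*(z^4 + z^3 - 19*z^2 - 49*z - 30) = (z + 2)^2*(z^3 - z^2 - 17*z - 15) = (z + 2)^2*(z + 3)*(z^2 - 4*z - 5) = (z + 1)*(z + 2)^2*(z + 3)*(z - 5)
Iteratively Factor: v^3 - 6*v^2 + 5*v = (v - 1)*(v^2 - 5*v) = v*(v - 1)*(v - 5)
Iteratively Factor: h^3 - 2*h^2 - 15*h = (h)*(h^2 - 2*h - 15) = h*(h - 5)*(h + 3)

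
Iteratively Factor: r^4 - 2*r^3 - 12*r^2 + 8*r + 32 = (r - 4)*(r^3 + 2*r^2 - 4*r - 8) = (r - 4)*(r + 2)*(r^2 - 4) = (r - 4)*(r + 2)^2*(r - 2)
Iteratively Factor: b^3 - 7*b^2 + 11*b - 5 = (b - 1)*(b^2 - 6*b + 5) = (b - 1)^2*(b - 5)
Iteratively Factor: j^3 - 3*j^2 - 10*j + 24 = (j + 3)*(j^2 - 6*j + 8) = (j - 2)*(j + 3)*(j - 4)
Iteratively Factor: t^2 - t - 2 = (t + 1)*(t - 2)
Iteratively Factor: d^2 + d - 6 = (d - 2)*(d + 3)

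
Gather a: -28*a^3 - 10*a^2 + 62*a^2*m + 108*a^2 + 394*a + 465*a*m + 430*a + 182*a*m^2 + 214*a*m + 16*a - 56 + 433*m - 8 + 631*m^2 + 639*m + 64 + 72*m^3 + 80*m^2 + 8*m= -28*a^3 + a^2*(62*m + 98) + a*(182*m^2 + 679*m + 840) + 72*m^3 + 711*m^2 + 1080*m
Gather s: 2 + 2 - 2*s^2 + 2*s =-2*s^2 + 2*s + 4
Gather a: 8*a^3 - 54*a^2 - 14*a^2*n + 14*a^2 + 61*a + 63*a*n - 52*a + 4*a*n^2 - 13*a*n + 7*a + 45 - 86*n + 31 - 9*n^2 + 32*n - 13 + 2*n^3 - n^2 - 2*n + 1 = 8*a^3 + a^2*(-14*n - 40) + a*(4*n^2 + 50*n + 16) + 2*n^3 - 10*n^2 - 56*n + 64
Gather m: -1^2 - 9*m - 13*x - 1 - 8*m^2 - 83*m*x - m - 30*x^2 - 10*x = -8*m^2 + m*(-83*x - 10) - 30*x^2 - 23*x - 2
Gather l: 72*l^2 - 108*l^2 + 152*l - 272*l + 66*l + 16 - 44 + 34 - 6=-36*l^2 - 54*l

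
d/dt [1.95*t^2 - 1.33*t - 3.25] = 3.9*t - 1.33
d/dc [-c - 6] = -1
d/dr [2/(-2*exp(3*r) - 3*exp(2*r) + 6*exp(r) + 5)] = 12*(exp(2*r) + exp(r) - 1)*exp(r)/(2*exp(3*r) + 3*exp(2*r) - 6*exp(r) - 5)^2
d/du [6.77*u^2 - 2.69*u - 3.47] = 13.54*u - 2.69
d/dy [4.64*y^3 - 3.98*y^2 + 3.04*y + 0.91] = 13.92*y^2 - 7.96*y + 3.04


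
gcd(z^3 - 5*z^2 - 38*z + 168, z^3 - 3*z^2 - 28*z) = z - 7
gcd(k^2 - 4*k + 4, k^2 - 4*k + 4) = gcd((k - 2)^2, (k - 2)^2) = k^2 - 4*k + 4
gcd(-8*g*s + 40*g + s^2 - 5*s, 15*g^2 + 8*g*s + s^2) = 1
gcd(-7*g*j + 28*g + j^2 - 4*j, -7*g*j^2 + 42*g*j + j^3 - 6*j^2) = 7*g - j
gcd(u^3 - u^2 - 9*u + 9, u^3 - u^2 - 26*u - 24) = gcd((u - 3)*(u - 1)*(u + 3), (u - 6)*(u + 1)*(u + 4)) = 1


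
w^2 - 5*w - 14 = (w - 7)*(w + 2)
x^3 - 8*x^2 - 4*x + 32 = (x - 8)*(x - 2)*(x + 2)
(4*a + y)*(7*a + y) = 28*a^2 + 11*a*y + y^2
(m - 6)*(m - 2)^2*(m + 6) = m^4 - 4*m^3 - 32*m^2 + 144*m - 144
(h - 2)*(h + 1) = h^2 - h - 2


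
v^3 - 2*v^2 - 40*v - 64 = (v - 8)*(v + 2)*(v + 4)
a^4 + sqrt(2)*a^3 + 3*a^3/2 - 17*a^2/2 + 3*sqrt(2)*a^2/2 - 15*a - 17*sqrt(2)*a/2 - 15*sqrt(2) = (a - 3)*(a + 2)*(a + 5/2)*(a + sqrt(2))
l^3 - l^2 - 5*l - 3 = (l - 3)*(l + 1)^2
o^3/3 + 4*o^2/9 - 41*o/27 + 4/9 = (o/3 + 1)*(o - 4/3)*(o - 1/3)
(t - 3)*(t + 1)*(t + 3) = t^3 + t^2 - 9*t - 9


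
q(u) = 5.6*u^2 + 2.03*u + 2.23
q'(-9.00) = -98.77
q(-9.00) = 437.56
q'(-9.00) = -98.77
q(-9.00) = 437.56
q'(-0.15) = 0.35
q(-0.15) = 2.05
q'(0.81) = 11.10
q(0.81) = 7.55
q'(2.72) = 32.49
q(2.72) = 49.18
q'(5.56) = 64.30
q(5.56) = 186.63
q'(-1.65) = -16.45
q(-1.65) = 14.13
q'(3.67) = 43.13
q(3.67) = 85.11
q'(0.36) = 6.06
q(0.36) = 3.69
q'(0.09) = 3.04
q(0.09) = 2.46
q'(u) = 11.2*u + 2.03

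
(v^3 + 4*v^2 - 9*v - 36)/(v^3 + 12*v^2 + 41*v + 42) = (v^2 + v - 12)/(v^2 + 9*v + 14)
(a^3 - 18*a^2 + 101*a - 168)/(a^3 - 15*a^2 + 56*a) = (a - 3)/a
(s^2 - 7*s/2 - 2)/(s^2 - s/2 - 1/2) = (s - 4)/(s - 1)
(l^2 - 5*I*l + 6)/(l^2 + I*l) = (l - 6*I)/l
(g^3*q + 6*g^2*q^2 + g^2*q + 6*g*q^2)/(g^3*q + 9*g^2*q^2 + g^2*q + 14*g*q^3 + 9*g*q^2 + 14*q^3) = g*(g + 6*q)/(g^2 + 9*g*q + 14*q^2)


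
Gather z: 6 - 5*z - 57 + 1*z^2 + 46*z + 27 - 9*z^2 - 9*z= -8*z^2 + 32*z - 24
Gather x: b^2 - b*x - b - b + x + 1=b^2 - 2*b + x*(1 - b) + 1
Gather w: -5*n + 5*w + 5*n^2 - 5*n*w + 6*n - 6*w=5*n^2 + n + w*(-5*n - 1)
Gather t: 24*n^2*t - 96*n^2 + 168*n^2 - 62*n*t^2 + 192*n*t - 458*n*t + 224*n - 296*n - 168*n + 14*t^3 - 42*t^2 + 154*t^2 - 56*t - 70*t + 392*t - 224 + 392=72*n^2 - 240*n + 14*t^3 + t^2*(112 - 62*n) + t*(24*n^2 - 266*n + 266) + 168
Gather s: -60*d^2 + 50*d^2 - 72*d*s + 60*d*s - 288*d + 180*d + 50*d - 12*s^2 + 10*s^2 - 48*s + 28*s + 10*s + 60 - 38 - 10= -10*d^2 - 58*d - 2*s^2 + s*(-12*d - 10) + 12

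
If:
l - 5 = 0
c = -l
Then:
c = -5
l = 5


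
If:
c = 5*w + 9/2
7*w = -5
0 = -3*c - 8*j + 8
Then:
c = 13/14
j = 73/112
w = -5/7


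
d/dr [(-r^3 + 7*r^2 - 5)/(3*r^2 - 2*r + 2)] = (-3*r^4 + 4*r^3 - 20*r^2 + 58*r - 10)/(9*r^4 - 12*r^3 + 16*r^2 - 8*r + 4)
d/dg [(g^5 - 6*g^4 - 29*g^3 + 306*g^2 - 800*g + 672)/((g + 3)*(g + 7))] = (3*g^4 - 14*g^3 - 55*g^2 + 372*g - 480)/(g^2 + 6*g + 9)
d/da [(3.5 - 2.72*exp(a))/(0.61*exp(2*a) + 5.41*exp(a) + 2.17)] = (1.6592*exp(2*a) - 4.27*exp(a) - 24.8374)*exp(a)/(0.3721*exp(4*a) + 6.6002*exp(3*a) + 31.9155*exp(2*a) + 23.4794*exp(a) + 4.7089)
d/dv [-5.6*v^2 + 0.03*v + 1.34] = 0.03 - 11.2*v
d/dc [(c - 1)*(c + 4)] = 2*c + 3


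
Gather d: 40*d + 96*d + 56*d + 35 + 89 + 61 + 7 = 192*d + 192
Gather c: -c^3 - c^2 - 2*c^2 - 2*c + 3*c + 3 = -c^3 - 3*c^2 + c + 3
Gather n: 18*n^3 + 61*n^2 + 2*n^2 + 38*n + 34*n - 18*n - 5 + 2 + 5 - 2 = 18*n^3 + 63*n^2 + 54*n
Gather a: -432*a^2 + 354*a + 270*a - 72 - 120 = -432*a^2 + 624*a - 192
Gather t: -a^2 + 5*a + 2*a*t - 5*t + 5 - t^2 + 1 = -a^2 + 5*a - t^2 + t*(2*a - 5) + 6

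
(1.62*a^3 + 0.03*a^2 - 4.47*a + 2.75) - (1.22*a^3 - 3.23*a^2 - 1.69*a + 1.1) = 0.4*a^3 + 3.26*a^2 - 2.78*a + 1.65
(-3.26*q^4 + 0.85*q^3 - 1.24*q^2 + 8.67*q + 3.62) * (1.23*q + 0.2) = -4.0098*q^5 + 0.3935*q^4 - 1.3552*q^3 + 10.4161*q^2 + 6.1866*q + 0.724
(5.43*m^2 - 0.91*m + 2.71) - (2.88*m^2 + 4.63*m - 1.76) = 2.55*m^2 - 5.54*m + 4.47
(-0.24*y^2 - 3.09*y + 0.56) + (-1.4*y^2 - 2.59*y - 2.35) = -1.64*y^2 - 5.68*y - 1.79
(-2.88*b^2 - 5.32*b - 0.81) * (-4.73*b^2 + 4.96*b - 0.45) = 13.6224*b^4 + 10.8788*b^3 - 21.2599*b^2 - 1.6236*b + 0.3645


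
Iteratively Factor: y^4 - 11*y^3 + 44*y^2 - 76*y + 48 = (y - 3)*(y^3 - 8*y^2 + 20*y - 16) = (y - 3)*(y - 2)*(y^2 - 6*y + 8) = (y - 4)*(y - 3)*(y - 2)*(y - 2)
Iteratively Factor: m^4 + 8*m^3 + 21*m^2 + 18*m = (m + 3)*(m^3 + 5*m^2 + 6*m) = m*(m + 3)*(m^2 + 5*m + 6) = m*(m + 3)^2*(m + 2)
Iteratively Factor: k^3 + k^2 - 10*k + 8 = (k - 1)*(k^2 + 2*k - 8) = (k - 2)*(k - 1)*(k + 4)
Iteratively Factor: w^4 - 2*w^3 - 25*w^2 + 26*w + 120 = (w - 3)*(w^3 + w^2 - 22*w - 40) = (w - 3)*(w + 4)*(w^2 - 3*w - 10) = (w - 3)*(w + 2)*(w + 4)*(w - 5)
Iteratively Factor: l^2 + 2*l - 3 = (l + 3)*(l - 1)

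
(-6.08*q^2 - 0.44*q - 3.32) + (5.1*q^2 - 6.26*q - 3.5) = -0.98*q^2 - 6.7*q - 6.82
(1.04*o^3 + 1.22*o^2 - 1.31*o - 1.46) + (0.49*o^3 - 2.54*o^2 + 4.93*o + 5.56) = 1.53*o^3 - 1.32*o^2 + 3.62*o + 4.1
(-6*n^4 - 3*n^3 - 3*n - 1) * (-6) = 36*n^4 + 18*n^3 + 18*n + 6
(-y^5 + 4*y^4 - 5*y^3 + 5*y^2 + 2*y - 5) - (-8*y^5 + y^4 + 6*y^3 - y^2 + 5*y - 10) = 7*y^5 + 3*y^4 - 11*y^3 + 6*y^2 - 3*y + 5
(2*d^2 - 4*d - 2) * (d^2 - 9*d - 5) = 2*d^4 - 22*d^3 + 24*d^2 + 38*d + 10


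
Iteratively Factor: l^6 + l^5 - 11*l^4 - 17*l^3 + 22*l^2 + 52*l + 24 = (l - 2)*(l^5 + 3*l^4 - 5*l^3 - 27*l^2 - 32*l - 12) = (l - 3)*(l - 2)*(l^4 + 6*l^3 + 13*l^2 + 12*l + 4) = (l - 3)*(l - 2)*(l + 2)*(l^3 + 4*l^2 + 5*l + 2) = (l - 3)*(l - 2)*(l + 1)*(l + 2)*(l^2 + 3*l + 2) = (l - 3)*(l - 2)*(l + 1)^2*(l + 2)*(l + 2)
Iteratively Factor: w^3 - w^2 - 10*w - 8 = (w - 4)*(w^2 + 3*w + 2) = (w - 4)*(w + 1)*(w + 2)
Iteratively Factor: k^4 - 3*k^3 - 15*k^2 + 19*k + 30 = (k - 5)*(k^3 + 2*k^2 - 5*k - 6) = (k - 5)*(k - 2)*(k^2 + 4*k + 3) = (k - 5)*(k - 2)*(k + 3)*(k + 1)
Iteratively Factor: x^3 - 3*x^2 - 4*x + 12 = (x - 3)*(x^2 - 4) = (x - 3)*(x - 2)*(x + 2)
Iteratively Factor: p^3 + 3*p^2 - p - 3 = (p + 1)*(p^2 + 2*p - 3) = (p - 1)*(p + 1)*(p + 3)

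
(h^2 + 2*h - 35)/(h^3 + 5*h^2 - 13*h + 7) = (h - 5)/(h^2 - 2*h + 1)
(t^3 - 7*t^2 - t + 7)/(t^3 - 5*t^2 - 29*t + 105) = (t^2 - 1)/(t^2 + 2*t - 15)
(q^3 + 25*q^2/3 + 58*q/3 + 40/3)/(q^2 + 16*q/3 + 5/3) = (3*q^2 + 10*q + 8)/(3*q + 1)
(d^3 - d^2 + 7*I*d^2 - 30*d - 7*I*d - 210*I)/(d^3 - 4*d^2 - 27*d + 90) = (d + 7*I)/(d - 3)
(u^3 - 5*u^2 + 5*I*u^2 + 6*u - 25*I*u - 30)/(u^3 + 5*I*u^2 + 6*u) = (u - 5)/u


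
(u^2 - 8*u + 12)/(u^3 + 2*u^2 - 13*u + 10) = (u - 6)/(u^2 + 4*u - 5)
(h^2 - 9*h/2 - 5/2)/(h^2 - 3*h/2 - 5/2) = (-2*h^2 + 9*h + 5)/(-2*h^2 + 3*h + 5)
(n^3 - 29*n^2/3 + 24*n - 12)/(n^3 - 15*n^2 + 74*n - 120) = (n^2 - 11*n/3 + 2)/(n^2 - 9*n + 20)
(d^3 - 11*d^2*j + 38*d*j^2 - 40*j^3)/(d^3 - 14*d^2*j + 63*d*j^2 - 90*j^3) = (d^2 - 6*d*j + 8*j^2)/(d^2 - 9*d*j + 18*j^2)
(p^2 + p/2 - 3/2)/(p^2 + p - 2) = (p + 3/2)/(p + 2)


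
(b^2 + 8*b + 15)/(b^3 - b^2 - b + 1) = (b^2 + 8*b + 15)/(b^3 - b^2 - b + 1)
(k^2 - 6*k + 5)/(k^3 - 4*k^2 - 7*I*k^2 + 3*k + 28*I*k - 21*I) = (k - 5)/(k^2 - k*(3 + 7*I) + 21*I)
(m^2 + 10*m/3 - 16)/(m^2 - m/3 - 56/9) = 3*(m + 6)/(3*m + 7)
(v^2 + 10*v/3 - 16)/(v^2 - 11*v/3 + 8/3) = (v + 6)/(v - 1)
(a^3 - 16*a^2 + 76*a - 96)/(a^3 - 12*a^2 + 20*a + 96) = (a - 2)/(a + 2)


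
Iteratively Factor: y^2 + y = (y)*(y + 1)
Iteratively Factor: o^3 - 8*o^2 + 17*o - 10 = (o - 2)*(o^2 - 6*o + 5) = (o - 2)*(o - 1)*(o - 5)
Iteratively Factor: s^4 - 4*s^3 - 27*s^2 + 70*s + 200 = (s - 5)*(s^3 + s^2 - 22*s - 40) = (s - 5)*(s + 2)*(s^2 - s - 20) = (s - 5)*(s + 2)*(s + 4)*(s - 5)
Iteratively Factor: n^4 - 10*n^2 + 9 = (n - 3)*(n^3 + 3*n^2 - n - 3) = (n - 3)*(n + 1)*(n^2 + 2*n - 3) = (n - 3)*(n - 1)*(n + 1)*(n + 3)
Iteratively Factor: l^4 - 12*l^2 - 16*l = (l)*(l^3 - 12*l - 16) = l*(l - 4)*(l^2 + 4*l + 4) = l*(l - 4)*(l + 2)*(l + 2)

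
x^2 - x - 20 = (x - 5)*(x + 4)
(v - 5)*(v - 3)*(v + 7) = v^3 - v^2 - 41*v + 105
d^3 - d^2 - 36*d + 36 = (d - 6)*(d - 1)*(d + 6)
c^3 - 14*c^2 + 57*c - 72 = (c - 8)*(c - 3)^2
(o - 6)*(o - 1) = o^2 - 7*o + 6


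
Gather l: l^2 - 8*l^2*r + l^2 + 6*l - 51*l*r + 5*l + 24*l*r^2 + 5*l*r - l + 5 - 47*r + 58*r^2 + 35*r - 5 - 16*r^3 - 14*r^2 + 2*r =l^2*(2 - 8*r) + l*(24*r^2 - 46*r + 10) - 16*r^3 + 44*r^2 - 10*r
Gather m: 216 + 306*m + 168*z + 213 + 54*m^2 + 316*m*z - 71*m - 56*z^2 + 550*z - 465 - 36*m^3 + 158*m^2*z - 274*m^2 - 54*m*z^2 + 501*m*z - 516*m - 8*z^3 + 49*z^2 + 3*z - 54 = -36*m^3 + m^2*(158*z - 220) + m*(-54*z^2 + 817*z - 281) - 8*z^3 - 7*z^2 + 721*z - 90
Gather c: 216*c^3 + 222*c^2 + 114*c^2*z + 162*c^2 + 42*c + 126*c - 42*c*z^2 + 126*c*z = 216*c^3 + c^2*(114*z + 384) + c*(-42*z^2 + 126*z + 168)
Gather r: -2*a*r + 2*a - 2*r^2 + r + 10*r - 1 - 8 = 2*a - 2*r^2 + r*(11 - 2*a) - 9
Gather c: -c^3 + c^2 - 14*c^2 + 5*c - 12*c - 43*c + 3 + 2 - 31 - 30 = -c^3 - 13*c^2 - 50*c - 56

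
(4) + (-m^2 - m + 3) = -m^2 - m + 7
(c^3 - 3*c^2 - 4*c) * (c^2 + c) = c^5 - 2*c^4 - 7*c^3 - 4*c^2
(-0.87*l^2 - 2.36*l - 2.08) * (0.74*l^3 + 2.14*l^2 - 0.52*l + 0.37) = -0.6438*l^5 - 3.6082*l^4 - 6.1372*l^3 - 3.5459*l^2 + 0.2084*l - 0.7696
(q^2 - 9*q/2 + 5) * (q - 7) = q^3 - 23*q^2/2 + 73*q/2 - 35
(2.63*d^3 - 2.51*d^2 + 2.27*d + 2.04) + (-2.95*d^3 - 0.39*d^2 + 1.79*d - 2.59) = -0.32*d^3 - 2.9*d^2 + 4.06*d - 0.55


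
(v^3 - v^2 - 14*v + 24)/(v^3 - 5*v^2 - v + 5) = (v^3 - v^2 - 14*v + 24)/(v^3 - 5*v^2 - v + 5)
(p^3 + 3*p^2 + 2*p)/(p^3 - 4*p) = (p + 1)/(p - 2)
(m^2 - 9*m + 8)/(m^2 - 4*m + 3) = (m - 8)/(m - 3)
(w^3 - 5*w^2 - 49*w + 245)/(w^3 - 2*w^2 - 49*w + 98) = (w - 5)/(w - 2)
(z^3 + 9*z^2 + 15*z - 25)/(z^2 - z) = z + 10 + 25/z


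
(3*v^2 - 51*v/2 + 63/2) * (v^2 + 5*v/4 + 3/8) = 3*v^4 - 87*v^3/4 + 3*v^2/4 + 477*v/16 + 189/16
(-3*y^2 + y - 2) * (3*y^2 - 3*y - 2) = -9*y^4 + 12*y^3 - 3*y^2 + 4*y + 4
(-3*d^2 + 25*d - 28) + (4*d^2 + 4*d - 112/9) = d^2 + 29*d - 364/9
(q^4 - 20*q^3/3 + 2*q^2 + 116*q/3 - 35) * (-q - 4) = -q^5 + 8*q^4/3 + 74*q^3/3 - 140*q^2/3 - 359*q/3 + 140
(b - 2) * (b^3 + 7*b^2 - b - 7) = b^4 + 5*b^3 - 15*b^2 - 5*b + 14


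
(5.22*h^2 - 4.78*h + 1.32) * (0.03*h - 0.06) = 0.1566*h^3 - 0.4566*h^2 + 0.3264*h - 0.0792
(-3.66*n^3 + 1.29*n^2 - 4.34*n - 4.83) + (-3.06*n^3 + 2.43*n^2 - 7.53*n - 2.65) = -6.72*n^3 + 3.72*n^2 - 11.87*n - 7.48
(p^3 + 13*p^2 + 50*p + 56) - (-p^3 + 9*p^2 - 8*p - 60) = 2*p^3 + 4*p^2 + 58*p + 116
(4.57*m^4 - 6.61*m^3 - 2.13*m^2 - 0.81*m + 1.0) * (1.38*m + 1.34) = 6.3066*m^5 - 2.998*m^4 - 11.7968*m^3 - 3.972*m^2 + 0.2946*m + 1.34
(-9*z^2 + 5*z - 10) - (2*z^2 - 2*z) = -11*z^2 + 7*z - 10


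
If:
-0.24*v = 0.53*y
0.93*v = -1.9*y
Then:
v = 0.00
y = 0.00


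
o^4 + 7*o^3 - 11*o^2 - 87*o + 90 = (o - 3)*(o - 1)*(o + 5)*(o + 6)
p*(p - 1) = p^2 - p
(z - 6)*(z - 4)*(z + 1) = z^3 - 9*z^2 + 14*z + 24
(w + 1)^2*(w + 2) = w^3 + 4*w^2 + 5*w + 2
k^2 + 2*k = k*(k + 2)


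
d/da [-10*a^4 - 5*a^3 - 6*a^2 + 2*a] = -40*a^3 - 15*a^2 - 12*a + 2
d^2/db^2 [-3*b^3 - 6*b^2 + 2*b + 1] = -18*b - 12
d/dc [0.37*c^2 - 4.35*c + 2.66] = 0.74*c - 4.35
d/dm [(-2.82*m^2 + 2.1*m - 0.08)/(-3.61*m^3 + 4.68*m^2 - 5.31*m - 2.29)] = (-10.1802*m^4 + 15.162*m^3 + 4.27979999999999*m^2 + 13.6644*m - 5.2338)/(13.0321*m^6 - 33.7896*m^5 + 60.2406*m^4 - 33.1678*m^3 + 6.76169999999999*m^2 + 24.3198*m + 5.2441)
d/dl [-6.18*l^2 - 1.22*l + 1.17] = -12.36*l - 1.22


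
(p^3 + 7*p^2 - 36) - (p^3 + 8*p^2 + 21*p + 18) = -p^2 - 21*p - 54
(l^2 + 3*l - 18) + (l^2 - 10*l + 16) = 2*l^2 - 7*l - 2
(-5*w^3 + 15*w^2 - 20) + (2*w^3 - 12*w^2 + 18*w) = -3*w^3 + 3*w^2 + 18*w - 20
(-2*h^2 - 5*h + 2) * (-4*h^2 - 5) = 8*h^4 + 20*h^3 + 2*h^2 + 25*h - 10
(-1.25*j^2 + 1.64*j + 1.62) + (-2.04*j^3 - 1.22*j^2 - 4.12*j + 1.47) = -2.04*j^3 - 2.47*j^2 - 2.48*j + 3.09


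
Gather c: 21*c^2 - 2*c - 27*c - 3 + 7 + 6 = 21*c^2 - 29*c + 10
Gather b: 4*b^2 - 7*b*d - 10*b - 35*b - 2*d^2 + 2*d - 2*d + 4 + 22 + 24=4*b^2 + b*(-7*d - 45) - 2*d^2 + 50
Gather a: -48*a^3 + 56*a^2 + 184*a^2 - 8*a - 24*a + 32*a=-48*a^3 + 240*a^2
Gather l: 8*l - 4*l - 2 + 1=4*l - 1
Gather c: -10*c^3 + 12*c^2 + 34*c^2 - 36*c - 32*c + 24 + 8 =-10*c^3 + 46*c^2 - 68*c + 32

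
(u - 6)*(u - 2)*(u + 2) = u^3 - 6*u^2 - 4*u + 24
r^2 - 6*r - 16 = (r - 8)*(r + 2)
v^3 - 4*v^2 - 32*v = v*(v - 8)*(v + 4)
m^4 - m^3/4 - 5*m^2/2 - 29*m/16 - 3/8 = (m - 2)*(m + 1/2)^2*(m + 3/4)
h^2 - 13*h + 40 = (h - 8)*(h - 5)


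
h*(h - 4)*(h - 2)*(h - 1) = h^4 - 7*h^3 + 14*h^2 - 8*h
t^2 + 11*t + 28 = (t + 4)*(t + 7)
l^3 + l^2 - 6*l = l*(l - 2)*(l + 3)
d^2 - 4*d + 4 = (d - 2)^2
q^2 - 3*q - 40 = (q - 8)*(q + 5)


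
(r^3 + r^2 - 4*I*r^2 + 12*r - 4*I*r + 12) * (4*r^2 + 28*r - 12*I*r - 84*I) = 4*r^5 + 32*r^4 - 28*I*r^4 + 28*r^3 - 224*I*r^3 - 340*I*r^2 - 1152*I*r - 1008*I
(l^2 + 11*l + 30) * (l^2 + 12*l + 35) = l^4 + 23*l^3 + 197*l^2 + 745*l + 1050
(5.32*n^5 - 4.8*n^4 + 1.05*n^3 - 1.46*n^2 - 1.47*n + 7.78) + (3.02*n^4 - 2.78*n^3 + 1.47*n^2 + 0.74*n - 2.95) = 5.32*n^5 - 1.78*n^4 - 1.73*n^3 + 0.01*n^2 - 0.73*n + 4.83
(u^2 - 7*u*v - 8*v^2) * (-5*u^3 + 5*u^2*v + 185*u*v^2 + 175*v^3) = -5*u^5 + 40*u^4*v + 190*u^3*v^2 - 1160*u^2*v^3 - 2705*u*v^4 - 1400*v^5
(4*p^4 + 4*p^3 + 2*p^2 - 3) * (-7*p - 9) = -28*p^5 - 64*p^4 - 50*p^3 - 18*p^2 + 21*p + 27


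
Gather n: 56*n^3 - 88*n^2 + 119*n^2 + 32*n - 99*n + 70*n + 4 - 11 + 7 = 56*n^3 + 31*n^2 + 3*n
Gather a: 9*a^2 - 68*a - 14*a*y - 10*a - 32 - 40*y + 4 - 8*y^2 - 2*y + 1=9*a^2 + a*(-14*y - 78) - 8*y^2 - 42*y - 27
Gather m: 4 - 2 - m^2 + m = -m^2 + m + 2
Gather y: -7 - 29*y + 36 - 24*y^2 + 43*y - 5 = -24*y^2 + 14*y + 24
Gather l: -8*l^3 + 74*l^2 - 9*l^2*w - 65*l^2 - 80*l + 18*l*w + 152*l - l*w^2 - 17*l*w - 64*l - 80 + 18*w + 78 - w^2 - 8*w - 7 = -8*l^3 + l^2*(9 - 9*w) + l*(-w^2 + w + 8) - w^2 + 10*w - 9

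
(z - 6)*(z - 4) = z^2 - 10*z + 24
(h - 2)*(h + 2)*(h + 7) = h^3 + 7*h^2 - 4*h - 28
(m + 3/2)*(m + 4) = m^2 + 11*m/2 + 6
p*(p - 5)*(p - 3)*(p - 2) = p^4 - 10*p^3 + 31*p^2 - 30*p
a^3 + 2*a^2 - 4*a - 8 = (a - 2)*(a + 2)^2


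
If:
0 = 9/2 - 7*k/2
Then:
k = 9/7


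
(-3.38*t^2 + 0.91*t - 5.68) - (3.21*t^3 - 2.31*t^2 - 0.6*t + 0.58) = -3.21*t^3 - 1.07*t^2 + 1.51*t - 6.26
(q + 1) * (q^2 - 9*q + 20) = q^3 - 8*q^2 + 11*q + 20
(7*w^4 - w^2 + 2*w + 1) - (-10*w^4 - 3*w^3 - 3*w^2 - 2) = 17*w^4 + 3*w^3 + 2*w^2 + 2*w + 3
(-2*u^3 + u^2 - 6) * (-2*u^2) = 4*u^5 - 2*u^4 + 12*u^2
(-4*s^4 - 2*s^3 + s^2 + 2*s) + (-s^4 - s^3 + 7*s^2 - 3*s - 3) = -5*s^4 - 3*s^3 + 8*s^2 - s - 3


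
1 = 1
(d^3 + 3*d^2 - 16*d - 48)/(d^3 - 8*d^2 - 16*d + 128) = (d + 3)/(d - 8)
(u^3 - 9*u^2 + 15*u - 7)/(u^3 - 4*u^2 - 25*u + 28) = (u - 1)/(u + 4)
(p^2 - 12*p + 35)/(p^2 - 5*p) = (p - 7)/p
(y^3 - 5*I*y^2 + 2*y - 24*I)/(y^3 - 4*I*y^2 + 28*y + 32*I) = (y^2 - 7*I*y - 12)/(y^2 - 6*I*y + 16)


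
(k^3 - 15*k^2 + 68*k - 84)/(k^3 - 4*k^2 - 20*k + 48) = (k - 7)/(k + 4)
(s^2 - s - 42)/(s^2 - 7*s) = (s + 6)/s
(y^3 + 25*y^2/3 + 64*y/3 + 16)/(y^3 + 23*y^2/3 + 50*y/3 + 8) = (3*y + 4)/(3*y + 2)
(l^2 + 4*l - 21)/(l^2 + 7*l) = (l - 3)/l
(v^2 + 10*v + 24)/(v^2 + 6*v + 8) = (v + 6)/(v + 2)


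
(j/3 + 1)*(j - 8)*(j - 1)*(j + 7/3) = j^4/3 - 11*j^3/9 - 11*j^2 - 61*j/9 + 56/3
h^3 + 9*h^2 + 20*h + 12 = (h + 1)*(h + 2)*(h + 6)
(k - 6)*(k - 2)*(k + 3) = k^3 - 5*k^2 - 12*k + 36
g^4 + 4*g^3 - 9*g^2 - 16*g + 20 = (g - 2)*(g - 1)*(g + 2)*(g + 5)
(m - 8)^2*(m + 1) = m^3 - 15*m^2 + 48*m + 64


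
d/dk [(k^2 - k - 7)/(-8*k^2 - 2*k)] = (-5*k^2 - 56*k - 7)/(2*k^2*(16*k^2 + 8*k + 1))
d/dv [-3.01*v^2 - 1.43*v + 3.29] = -6.02*v - 1.43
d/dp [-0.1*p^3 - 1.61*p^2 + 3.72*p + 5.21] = -0.3*p^2 - 3.22*p + 3.72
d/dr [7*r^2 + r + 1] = 14*r + 1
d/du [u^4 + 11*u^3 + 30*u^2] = u*(4*u^2 + 33*u + 60)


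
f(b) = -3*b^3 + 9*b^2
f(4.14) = -58.62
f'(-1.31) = -39.02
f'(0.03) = 0.53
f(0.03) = 0.01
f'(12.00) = -1080.00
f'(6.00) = -216.00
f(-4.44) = 440.01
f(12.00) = -3888.00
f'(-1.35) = -40.70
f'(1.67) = 4.96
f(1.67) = 11.13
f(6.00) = -324.00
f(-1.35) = 23.78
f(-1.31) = 22.19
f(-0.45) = 2.10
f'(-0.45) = -9.92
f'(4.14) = -79.74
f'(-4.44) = -257.34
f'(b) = -9*b^2 + 18*b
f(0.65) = 2.98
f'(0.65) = 7.90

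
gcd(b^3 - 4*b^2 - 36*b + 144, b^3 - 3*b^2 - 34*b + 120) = b^2 + 2*b - 24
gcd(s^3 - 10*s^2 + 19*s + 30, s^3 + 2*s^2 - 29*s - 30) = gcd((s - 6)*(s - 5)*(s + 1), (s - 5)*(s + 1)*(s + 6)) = s^2 - 4*s - 5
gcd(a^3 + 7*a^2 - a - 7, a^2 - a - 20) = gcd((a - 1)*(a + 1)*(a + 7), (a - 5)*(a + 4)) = 1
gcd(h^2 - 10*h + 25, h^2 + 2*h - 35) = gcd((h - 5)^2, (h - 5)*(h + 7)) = h - 5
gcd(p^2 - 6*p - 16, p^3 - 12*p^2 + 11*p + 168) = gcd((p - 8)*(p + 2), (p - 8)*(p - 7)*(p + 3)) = p - 8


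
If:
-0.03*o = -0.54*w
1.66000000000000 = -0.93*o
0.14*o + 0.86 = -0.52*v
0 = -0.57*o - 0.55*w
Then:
No Solution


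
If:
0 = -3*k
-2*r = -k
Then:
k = 0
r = 0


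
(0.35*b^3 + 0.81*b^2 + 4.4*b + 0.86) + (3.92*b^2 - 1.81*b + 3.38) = 0.35*b^3 + 4.73*b^2 + 2.59*b + 4.24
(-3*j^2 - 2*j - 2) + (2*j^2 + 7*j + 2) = -j^2 + 5*j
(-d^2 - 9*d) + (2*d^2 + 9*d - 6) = d^2 - 6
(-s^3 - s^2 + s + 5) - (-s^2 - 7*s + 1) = -s^3 + 8*s + 4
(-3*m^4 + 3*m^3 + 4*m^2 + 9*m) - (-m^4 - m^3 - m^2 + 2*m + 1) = -2*m^4 + 4*m^3 + 5*m^2 + 7*m - 1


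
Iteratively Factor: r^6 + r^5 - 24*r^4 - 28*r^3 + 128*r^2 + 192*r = (r + 4)*(r^5 - 3*r^4 - 12*r^3 + 20*r^2 + 48*r) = (r + 2)*(r + 4)*(r^4 - 5*r^3 - 2*r^2 + 24*r) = (r - 4)*(r + 2)*(r + 4)*(r^3 - r^2 - 6*r) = r*(r - 4)*(r + 2)*(r + 4)*(r^2 - r - 6) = r*(r - 4)*(r - 3)*(r + 2)*(r + 4)*(r + 2)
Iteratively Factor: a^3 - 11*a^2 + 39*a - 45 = (a - 3)*(a^2 - 8*a + 15) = (a - 5)*(a - 3)*(a - 3)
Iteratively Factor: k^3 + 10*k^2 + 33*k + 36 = (k + 3)*(k^2 + 7*k + 12) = (k + 3)*(k + 4)*(k + 3)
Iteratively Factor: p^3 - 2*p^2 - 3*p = (p + 1)*(p^2 - 3*p) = (p - 3)*(p + 1)*(p)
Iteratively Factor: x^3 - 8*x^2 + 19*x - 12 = (x - 3)*(x^2 - 5*x + 4) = (x - 4)*(x - 3)*(x - 1)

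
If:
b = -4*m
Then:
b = -4*m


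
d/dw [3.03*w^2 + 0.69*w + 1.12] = 6.06*w + 0.69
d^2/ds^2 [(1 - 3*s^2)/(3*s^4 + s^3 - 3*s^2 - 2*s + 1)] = 2*(-81*s^8 - 27*s^7 + 60*s^6 - 63*s^5 + 15*s^4 + 3*s^3 - 24*s^2 + 15*s + 4)/(27*s^12 + 27*s^11 - 72*s^10 - 107*s^9 + 63*s^8 + 147*s^7 - 6*s^6 - 96*s^5 - 12*s^4 + 31*s^3 + 3*s^2 - 6*s + 1)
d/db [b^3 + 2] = 3*b^2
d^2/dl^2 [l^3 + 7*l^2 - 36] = 6*l + 14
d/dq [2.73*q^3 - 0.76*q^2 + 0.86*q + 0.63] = 8.19*q^2 - 1.52*q + 0.86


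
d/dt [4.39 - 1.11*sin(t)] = -1.11*cos(t)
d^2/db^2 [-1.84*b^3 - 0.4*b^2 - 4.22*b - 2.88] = -11.04*b - 0.8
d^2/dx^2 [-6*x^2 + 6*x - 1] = -12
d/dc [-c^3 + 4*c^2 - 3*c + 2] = -3*c^2 + 8*c - 3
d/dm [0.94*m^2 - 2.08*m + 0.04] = 1.88*m - 2.08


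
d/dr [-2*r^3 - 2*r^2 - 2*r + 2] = -6*r^2 - 4*r - 2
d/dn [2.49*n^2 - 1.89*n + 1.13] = 4.98*n - 1.89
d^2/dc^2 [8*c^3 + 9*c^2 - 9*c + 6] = 48*c + 18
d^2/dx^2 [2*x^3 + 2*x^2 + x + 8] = 12*x + 4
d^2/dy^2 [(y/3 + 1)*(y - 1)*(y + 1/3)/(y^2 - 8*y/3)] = 2*(99*y^3 - 27*y^2 + 72*y - 64)/(y^3*(27*y^3 - 216*y^2 + 576*y - 512))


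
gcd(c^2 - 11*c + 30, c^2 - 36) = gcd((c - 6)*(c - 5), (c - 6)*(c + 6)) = c - 6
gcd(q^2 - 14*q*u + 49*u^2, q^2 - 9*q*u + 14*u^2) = q - 7*u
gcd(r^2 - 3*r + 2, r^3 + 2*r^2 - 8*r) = r - 2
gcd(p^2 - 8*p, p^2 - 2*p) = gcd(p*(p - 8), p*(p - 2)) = p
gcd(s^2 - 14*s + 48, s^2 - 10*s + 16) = s - 8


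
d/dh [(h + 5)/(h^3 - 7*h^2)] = (h*(h - 7) - (h + 5)*(3*h - 14))/(h^3*(h - 7)^2)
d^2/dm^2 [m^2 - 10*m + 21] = 2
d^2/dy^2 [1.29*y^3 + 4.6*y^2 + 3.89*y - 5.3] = 7.74*y + 9.2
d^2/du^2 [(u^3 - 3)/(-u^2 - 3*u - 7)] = 4*(-u^3 - 27*u^2 - 60*u + 3)/(u^6 + 9*u^5 + 48*u^4 + 153*u^3 + 336*u^2 + 441*u + 343)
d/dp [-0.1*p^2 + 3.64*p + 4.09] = 3.64 - 0.2*p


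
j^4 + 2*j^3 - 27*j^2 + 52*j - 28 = (j - 2)^2*(j - 1)*(j + 7)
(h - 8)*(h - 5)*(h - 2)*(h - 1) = h^4 - 16*h^3 + 81*h^2 - 146*h + 80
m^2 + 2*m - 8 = (m - 2)*(m + 4)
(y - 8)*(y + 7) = y^2 - y - 56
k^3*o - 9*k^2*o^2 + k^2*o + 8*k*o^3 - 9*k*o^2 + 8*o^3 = (k - 8*o)*(k - o)*(k*o + o)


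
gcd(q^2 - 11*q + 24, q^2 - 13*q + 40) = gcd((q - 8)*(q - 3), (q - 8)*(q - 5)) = q - 8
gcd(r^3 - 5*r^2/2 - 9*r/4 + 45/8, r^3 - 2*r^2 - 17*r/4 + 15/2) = r^2 - 4*r + 15/4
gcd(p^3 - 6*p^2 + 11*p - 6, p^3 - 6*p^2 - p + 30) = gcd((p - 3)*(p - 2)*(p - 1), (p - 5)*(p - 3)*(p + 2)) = p - 3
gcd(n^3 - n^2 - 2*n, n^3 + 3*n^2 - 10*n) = n^2 - 2*n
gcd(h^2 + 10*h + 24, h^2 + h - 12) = h + 4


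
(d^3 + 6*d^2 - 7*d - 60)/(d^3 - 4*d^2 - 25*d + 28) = (d^2 + 2*d - 15)/(d^2 - 8*d + 7)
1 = 1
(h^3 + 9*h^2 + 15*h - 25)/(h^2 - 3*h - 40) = (h^2 + 4*h - 5)/(h - 8)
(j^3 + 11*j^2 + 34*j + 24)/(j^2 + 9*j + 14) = (j^3 + 11*j^2 + 34*j + 24)/(j^2 + 9*j + 14)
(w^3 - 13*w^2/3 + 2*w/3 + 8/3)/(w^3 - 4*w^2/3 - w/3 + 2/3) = (w - 4)/(w - 1)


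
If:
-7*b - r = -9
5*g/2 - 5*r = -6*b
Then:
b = 9/7 - r/7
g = 82*r/35 - 108/35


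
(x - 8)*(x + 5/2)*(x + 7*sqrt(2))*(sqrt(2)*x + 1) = sqrt(2)*x^4 - 11*sqrt(2)*x^3/2 + 15*x^3 - 165*x^2/2 - 13*sqrt(2)*x^2 - 300*x - 77*sqrt(2)*x/2 - 140*sqrt(2)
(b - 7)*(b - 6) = b^2 - 13*b + 42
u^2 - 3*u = u*(u - 3)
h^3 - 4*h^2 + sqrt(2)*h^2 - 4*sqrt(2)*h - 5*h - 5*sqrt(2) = (h - 5)*(h + 1)*(h + sqrt(2))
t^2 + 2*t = t*(t + 2)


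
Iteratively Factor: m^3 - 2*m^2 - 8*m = (m - 4)*(m^2 + 2*m) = m*(m - 4)*(m + 2)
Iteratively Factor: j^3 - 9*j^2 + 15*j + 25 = (j + 1)*(j^2 - 10*j + 25) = (j - 5)*(j + 1)*(j - 5)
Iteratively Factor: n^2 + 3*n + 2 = (n + 1)*(n + 2)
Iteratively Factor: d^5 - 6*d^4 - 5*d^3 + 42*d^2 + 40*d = (d + 2)*(d^4 - 8*d^3 + 11*d^2 + 20*d) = (d - 5)*(d + 2)*(d^3 - 3*d^2 - 4*d) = (d - 5)*(d + 1)*(d + 2)*(d^2 - 4*d) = (d - 5)*(d - 4)*(d + 1)*(d + 2)*(d)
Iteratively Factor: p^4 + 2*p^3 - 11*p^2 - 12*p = (p + 1)*(p^3 + p^2 - 12*p) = p*(p + 1)*(p^2 + p - 12) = p*(p - 3)*(p + 1)*(p + 4)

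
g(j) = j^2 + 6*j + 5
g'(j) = 2*j + 6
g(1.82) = 19.23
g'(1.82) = 9.64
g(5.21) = 63.40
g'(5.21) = 16.42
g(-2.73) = -3.93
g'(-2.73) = 0.54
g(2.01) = 21.10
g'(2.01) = 10.02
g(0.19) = 6.18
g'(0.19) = 6.38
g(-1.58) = -1.98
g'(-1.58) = 2.84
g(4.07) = 45.98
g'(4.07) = 14.14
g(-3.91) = -3.17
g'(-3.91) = -1.82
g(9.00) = 140.00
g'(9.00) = 24.00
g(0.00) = 5.00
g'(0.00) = 6.00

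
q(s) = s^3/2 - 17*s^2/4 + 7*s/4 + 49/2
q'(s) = 3*s^2/2 - 17*s/2 + 7/4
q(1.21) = 21.28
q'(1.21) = -6.34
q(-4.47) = -112.90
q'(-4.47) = 69.72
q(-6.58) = -313.47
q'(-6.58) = 122.62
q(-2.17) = -4.42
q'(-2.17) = 27.26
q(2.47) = 10.43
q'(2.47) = -10.09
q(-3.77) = -69.29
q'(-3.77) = 55.11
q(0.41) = 24.54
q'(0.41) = -1.48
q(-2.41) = -11.40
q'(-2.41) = 30.95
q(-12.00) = -1472.50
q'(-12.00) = 319.75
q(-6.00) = -247.00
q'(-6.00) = 106.75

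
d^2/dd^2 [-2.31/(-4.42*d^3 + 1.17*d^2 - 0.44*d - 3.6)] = ((5.4054 - 61.2612*d)*(4.42*d^3 - 1.17*d^2 + 0.44*d + 3.6) + 2.31*(13.26*d^2 - 2.34*d + 0.44)*(26.52*d^2 - 4.68*d + 0.88))/(4.42*d^3 - 1.17*d^2 + 0.44*d + 3.6)^3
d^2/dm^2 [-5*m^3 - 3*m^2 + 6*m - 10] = -30*m - 6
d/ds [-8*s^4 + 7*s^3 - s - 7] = -32*s^3 + 21*s^2 - 1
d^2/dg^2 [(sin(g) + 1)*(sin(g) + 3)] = -4*sin(g) + 2*cos(2*g)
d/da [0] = 0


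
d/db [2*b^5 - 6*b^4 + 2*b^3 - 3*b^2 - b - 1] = 10*b^4 - 24*b^3 + 6*b^2 - 6*b - 1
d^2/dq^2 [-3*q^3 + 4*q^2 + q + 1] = 8 - 18*q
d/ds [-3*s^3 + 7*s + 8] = 7 - 9*s^2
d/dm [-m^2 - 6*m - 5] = -2*m - 6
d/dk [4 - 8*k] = -8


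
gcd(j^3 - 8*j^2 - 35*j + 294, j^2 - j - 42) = j^2 - j - 42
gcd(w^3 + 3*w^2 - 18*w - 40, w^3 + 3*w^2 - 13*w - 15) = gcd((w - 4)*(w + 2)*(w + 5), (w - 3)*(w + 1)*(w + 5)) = w + 5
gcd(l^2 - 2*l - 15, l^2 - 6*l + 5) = l - 5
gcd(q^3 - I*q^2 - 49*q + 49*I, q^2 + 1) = q - I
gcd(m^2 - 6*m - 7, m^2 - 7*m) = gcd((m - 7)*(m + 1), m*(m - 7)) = m - 7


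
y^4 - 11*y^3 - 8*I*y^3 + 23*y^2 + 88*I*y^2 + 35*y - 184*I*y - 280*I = (y - 7)*(y - 5)*(y + 1)*(y - 8*I)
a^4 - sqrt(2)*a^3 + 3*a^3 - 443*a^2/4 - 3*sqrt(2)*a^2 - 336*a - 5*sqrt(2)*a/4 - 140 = (a + 1/2)*(a + 5/2)*(a - 8*sqrt(2))*(a + 7*sqrt(2))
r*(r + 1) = r^2 + r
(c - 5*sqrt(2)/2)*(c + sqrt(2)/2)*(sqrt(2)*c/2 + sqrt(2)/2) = sqrt(2)*c^3/2 - 2*c^2 + sqrt(2)*c^2/2 - 2*c - 5*sqrt(2)*c/4 - 5*sqrt(2)/4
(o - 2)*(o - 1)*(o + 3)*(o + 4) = o^4 + 4*o^3 - 7*o^2 - 22*o + 24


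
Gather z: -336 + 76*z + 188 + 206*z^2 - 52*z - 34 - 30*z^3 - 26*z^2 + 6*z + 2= -30*z^3 + 180*z^2 + 30*z - 180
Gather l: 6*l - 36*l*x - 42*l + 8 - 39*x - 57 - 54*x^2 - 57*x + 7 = l*(-36*x - 36) - 54*x^2 - 96*x - 42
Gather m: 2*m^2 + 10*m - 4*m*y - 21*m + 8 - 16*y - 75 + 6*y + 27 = 2*m^2 + m*(-4*y - 11) - 10*y - 40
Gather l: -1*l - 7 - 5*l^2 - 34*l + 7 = -5*l^2 - 35*l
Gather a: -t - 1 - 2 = -t - 3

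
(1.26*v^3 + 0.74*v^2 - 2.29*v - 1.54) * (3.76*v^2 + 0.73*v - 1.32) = 4.7376*v^5 + 3.7022*v^4 - 9.7334*v^3 - 8.4389*v^2 + 1.8986*v + 2.0328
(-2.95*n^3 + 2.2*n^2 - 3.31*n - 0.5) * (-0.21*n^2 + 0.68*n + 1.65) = 0.6195*n^5 - 2.468*n^4 - 2.6764*n^3 + 1.4842*n^2 - 5.8015*n - 0.825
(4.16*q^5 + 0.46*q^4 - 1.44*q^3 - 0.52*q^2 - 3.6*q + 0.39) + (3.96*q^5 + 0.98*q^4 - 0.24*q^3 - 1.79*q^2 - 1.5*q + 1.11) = 8.12*q^5 + 1.44*q^4 - 1.68*q^3 - 2.31*q^2 - 5.1*q + 1.5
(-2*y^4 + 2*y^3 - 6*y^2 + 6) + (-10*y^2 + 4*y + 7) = -2*y^4 + 2*y^3 - 16*y^2 + 4*y + 13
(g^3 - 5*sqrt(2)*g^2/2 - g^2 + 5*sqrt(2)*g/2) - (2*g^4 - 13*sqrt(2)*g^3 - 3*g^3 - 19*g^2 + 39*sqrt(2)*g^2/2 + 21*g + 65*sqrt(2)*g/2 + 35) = -2*g^4 + 4*g^3 + 13*sqrt(2)*g^3 - 22*sqrt(2)*g^2 + 18*g^2 - 30*sqrt(2)*g - 21*g - 35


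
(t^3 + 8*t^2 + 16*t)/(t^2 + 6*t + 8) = t*(t + 4)/(t + 2)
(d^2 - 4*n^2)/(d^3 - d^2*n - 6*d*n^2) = (d - 2*n)/(d*(d - 3*n))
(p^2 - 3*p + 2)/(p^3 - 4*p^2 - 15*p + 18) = (p - 2)/(p^2 - 3*p - 18)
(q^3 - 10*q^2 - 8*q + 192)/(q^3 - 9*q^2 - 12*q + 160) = (q - 6)/(q - 5)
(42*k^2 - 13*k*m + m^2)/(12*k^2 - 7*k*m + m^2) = (42*k^2 - 13*k*m + m^2)/(12*k^2 - 7*k*m + m^2)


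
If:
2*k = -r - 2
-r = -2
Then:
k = -2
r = 2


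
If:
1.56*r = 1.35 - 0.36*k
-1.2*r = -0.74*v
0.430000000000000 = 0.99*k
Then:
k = 0.43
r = 0.77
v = 1.24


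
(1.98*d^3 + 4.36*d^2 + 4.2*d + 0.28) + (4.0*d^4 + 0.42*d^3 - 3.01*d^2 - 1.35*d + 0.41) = 4.0*d^4 + 2.4*d^3 + 1.35*d^2 + 2.85*d + 0.69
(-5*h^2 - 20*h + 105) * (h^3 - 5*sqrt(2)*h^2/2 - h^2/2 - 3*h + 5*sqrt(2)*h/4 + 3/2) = -5*h^5 - 35*h^4/2 + 25*sqrt(2)*h^4/2 + 175*sqrt(2)*h^3/4 + 130*h^3 - 575*sqrt(2)*h^2/2 - 345*h + 525*sqrt(2)*h/4 + 315/2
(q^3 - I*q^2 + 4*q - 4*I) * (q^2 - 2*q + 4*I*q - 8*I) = q^5 - 2*q^4 + 3*I*q^4 + 8*q^3 - 6*I*q^3 - 16*q^2 + 12*I*q^2 + 16*q - 24*I*q - 32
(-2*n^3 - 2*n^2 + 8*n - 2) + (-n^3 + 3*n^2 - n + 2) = -3*n^3 + n^2 + 7*n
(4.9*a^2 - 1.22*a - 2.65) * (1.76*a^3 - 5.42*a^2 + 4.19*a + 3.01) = 8.624*a^5 - 28.7052*a^4 + 22.4794*a^3 + 24.0002*a^2 - 14.7757*a - 7.9765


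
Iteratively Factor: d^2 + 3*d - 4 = (d + 4)*(d - 1)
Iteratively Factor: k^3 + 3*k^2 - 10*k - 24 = (k + 4)*(k^2 - k - 6) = (k + 2)*(k + 4)*(k - 3)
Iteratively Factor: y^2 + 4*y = (y + 4)*(y)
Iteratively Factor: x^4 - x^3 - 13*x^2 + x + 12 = (x + 3)*(x^3 - 4*x^2 - x + 4) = (x - 4)*(x + 3)*(x^2 - 1) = (x - 4)*(x - 1)*(x + 3)*(x + 1)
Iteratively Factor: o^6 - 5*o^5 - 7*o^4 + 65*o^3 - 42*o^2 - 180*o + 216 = (o - 3)*(o^5 - 2*o^4 - 13*o^3 + 26*o^2 + 36*o - 72) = (o - 3)^2*(o^4 + o^3 - 10*o^2 - 4*o + 24) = (o - 3)^2*(o + 2)*(o^3 - o^2 - 8*o + 12) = (o - 3)^2*(o - 2)*(o + 2)*(o^2 + o - 6) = (o - 3)^2*(o - 2)^2*(o + 2)*(o + 3)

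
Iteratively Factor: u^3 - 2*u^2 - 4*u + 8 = (u + 2)*(u^2 - 4*u + 4) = (u - 2)*(u + 2)*(u - 2)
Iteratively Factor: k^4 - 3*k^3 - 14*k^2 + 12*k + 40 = (k - 5)*(k^3 + 2*k^2 - 4*k - 8) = (k - 5)*(k + 2)*(k^2 - 4) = (k - 5)*(k + 2)^2*(k - 2)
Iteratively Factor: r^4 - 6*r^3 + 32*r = (r + 2)*(r^3 - 8*r^2 + 16*r) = (r - 4)*(r + 2)*(r^2 - 4*r) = r*(r - 4)*(r + 2)*(r - 4)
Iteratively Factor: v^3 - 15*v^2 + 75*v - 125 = (v - 5)*(v^2 - 10*v + 25) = (v - 5)^2*(v - 5)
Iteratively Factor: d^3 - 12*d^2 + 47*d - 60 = (d - 4)*(d^2 - 8*d + 15) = (d - 5)*(d - 4)*(d - 3)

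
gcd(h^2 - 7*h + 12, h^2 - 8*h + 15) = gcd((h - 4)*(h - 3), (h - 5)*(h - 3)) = h - 3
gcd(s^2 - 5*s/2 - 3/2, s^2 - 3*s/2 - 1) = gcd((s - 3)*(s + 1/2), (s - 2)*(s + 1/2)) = s + 1/2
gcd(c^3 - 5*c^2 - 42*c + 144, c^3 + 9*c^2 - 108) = c^2 + 3*c - 18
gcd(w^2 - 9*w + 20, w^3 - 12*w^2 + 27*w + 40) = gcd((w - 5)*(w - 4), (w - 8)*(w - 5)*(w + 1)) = w - 5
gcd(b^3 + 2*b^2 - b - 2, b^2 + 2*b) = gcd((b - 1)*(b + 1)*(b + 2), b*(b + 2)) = b + 2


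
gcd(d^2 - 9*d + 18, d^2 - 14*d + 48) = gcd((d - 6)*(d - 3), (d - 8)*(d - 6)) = d - 6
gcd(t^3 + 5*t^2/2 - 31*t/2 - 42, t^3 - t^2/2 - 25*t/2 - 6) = t^2 - t - 12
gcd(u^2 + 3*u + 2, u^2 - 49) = 1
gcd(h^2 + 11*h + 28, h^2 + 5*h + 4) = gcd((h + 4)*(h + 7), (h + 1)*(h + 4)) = h + 4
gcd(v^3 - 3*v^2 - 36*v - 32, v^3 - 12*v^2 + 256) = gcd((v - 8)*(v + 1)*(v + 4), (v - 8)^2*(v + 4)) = v^2 - 4*v - 32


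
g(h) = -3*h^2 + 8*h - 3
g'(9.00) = -46.00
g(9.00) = -174.00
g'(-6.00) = 44.00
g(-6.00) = -159.00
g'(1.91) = -3.46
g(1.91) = 1.34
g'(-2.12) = 20.72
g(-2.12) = -33.44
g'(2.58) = -7.48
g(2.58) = -2.33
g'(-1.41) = 16.46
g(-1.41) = -20.24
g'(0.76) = 3.44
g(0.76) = 1.35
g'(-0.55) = 11.30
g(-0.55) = -8.31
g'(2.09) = -4.54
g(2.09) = 0.62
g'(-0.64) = 11.84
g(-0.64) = -9.35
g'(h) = 8 - 6*h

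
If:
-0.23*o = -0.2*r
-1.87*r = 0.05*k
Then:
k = -37.4*r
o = 0.869565217391304*r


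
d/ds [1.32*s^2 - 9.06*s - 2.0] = 2.64*s - 9.06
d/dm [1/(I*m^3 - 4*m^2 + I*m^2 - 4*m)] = (-3*I*m^2 + 8*m - 2*I*m + 4)/(m^2*(I*m^2 - 4*m + I*m - 4)^2)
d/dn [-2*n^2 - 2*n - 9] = -4*n - 2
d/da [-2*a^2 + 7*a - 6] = 7 - 4*a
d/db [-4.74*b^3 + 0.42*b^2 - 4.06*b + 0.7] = -14.22*b^2 + 0.84*b - 4.06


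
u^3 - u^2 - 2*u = u*(u - 2)*(u + 1)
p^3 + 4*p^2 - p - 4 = (p - 1)*(p + 1)*(p + 4)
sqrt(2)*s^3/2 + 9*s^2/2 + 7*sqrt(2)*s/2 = s*(s + 7*sqrt(2)/2)*(sqrt(2)*s/2 + 1)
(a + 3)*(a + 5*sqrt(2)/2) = a^2 + 3*a + 5*sqrt(2)*a/2 + 15*sqrt(2)/2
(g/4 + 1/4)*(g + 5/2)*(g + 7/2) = g^3/4 + 7*g^2/4 + 59*g/16 + 35/16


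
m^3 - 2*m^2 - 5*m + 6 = (m - 3)*(m - 1)*(m + 2)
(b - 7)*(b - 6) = b^2 - 13*b + 42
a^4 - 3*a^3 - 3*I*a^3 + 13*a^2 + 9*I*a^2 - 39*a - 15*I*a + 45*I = (a - 3)*(a - 5*I)*(a - I)*(a + 3*I)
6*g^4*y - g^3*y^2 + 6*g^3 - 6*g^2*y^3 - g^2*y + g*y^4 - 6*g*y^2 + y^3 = (-6*g + y)*(-g + y)*(g + y)*(g*y + 1)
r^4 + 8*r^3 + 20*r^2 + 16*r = r*(r + 2)^2*(r + 4)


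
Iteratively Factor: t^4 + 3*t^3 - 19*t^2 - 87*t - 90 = (t + 3)*(t^3 - 19*t - 30) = (t - 5)*(t + 3)*(t^2 + 5*t + 6) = (t - 5)*(t + 2)*(t + 3)*(t + 3)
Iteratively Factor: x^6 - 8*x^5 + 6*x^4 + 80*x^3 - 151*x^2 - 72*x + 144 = (x - 3)*(x^5 - 5*x^4 - 9*x^3 + 53*x^2 + 8*x - 48) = (x - 4)*(x - 3)*(x^4 - x^3 - 13*x^2 + x + 12) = (x - 4)*(x - 3)*(x + 3)*(x^3 - 4*x^2 - x + 4) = (x - 4)*(x - 3)*(x - 1)*(x + 3)*(x^2 - 3*x - 4) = (x - 4)^2*(x - 3)*(x - 1)*(x + 3)*(x + 1)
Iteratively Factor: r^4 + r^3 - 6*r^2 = (r)*(r^3 + r^2 - 6*r) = r^2*(r^2 + r - 6) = r^2*(r + 3)*(r - 2)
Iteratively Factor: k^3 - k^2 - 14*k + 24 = (k - 3)*(k^2 + 2*k - 8) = (k - 3)*(k - 2)*(k + 4)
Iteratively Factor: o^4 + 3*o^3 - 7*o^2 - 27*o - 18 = (o + 1)*(o^3 + 2*o^2 - 9*o - 18) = (o + 1)*(o + 2)*(o^2 - 9) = (o + 1)*(o + 2)*(o + 3)*(o - 3)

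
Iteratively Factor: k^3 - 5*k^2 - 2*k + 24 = (k - 3)*(k^2 - 2*k - 8) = (k - 3)*(k + 2)*(k - 4)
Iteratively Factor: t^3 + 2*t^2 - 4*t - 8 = (t - 2)*(t^2 + 4*t + 4) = (t - 2)*(t + 2)*(t + 2)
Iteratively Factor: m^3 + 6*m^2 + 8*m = (m + 2)*(m^2 + 4*m) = m*(m + 2)*(m + 4)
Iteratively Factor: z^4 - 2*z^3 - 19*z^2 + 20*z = (z - 1)*(z^3 - z^2 - 20*z) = (z - 1)*(z + 4)*(z^2 - 5*z) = z*(z - 1)*(z + 4)*(z - 5)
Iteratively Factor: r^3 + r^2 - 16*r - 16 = (r + 4)*(r^2 - 3*r - 4) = (r + 1)*(r + 4)*(r - 4)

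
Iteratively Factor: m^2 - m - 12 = (m + 3)*(m - 4)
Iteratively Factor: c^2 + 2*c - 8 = (c - 2)*(c + 4)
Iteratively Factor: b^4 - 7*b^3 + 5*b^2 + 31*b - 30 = (b - 3)*(b^3 - 4*b^2 - 7*b + 10) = (b - 3)*(b + 2)*(b^2 - 6*b + 5) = (b - 3)*(b - 1)*(b + 2)*(b - 5)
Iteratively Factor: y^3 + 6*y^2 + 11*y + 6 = (y + 3)*(y^2 + 3*y + 2) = (y + 1)*(y + 3)*(y + 2)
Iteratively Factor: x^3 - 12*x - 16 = (x + 2)*(x^2 - 2*x - 8) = (x - 4)*(x + 2)*(x + 2)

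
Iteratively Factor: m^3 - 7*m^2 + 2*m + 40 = (m + 2)*(m^2 - 9*m + 20) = (m - 4)*(m + 2)*(m - 5)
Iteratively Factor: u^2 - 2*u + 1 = (u - 1)*(u - 1)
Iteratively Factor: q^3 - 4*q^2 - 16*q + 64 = (q - 4)*(q^2 - 16) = (q - 4)^2*(q + 4)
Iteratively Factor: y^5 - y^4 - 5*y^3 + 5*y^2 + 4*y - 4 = (y - 1)*(y^4 - 5*y^2 + 4) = (y - 1)^2*(y^3 + y^2 - 4*y - 4) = (y - 2)*(y - 1)^2*(y^2 + 3*y + 2) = (y - 2)*(y - 1)^2*(y + 2)*(y + 1)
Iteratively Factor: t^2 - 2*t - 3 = (t - 3)*(t + 1)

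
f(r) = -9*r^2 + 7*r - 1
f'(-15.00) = 277.00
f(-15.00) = -2131.00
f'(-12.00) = 223.00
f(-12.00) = -1381.00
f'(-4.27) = 83.86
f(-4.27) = -194.99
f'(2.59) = -39.62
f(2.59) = -43.24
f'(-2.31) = 48.58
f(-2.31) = -65.19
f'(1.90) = -27.20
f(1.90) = -20.19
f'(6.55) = -110.90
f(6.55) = -341.27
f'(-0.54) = 16.72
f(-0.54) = -7.40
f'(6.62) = -112.16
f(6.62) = -349.08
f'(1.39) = -18.02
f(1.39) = -8.66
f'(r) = 7 - 18*r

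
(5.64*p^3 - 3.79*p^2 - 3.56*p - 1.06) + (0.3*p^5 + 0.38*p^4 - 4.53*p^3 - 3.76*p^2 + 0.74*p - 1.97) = 0.3*p^5 + 0.38*p^4 + 1.11*p^3 - 7.55*p^2 - 2.82*p - 3.03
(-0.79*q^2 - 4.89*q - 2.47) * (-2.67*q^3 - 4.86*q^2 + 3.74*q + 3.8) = 2.1093*q^5 + 16.8957*q^4 + 27.4057*q^3 - 9.2864*q^2 - 27.8198*q - 9.386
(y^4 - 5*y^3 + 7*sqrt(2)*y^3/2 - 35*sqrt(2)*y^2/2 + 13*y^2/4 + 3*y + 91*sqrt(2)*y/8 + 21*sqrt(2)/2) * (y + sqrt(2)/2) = y^5 - 5*y^4 + 4*sqrt(2)*y^4 - 20*sqrt(2)*y^3 + 27*y^3/4 - 29*y^2/2 + 13*sqrt(2)*y^2 + 91*y/8 + 12*sqrt(2)*y + 21/2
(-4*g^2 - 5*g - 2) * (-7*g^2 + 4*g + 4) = 28*g^4 + 19*g^3 - 22*g^2 - 28*g - 8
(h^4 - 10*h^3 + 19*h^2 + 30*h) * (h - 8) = h^5 - 18*h^4 + 99*h^3 - 122*h^2 - 240*h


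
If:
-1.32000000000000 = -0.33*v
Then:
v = 4.00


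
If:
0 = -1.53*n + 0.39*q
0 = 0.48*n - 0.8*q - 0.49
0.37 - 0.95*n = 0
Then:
No Solution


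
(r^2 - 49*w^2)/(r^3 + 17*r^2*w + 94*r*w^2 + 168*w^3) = (r - 7*w)/(r^2 + 10*r*w + 24*w^2)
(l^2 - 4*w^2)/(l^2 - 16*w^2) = (l^2 - 4*w^2)/(l^2 - 16*w^2)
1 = 1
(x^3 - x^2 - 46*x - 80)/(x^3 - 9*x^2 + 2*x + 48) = (x + 5)/(x - 3)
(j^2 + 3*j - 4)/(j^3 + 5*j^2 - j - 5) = (j + 4)/(j^2 + 6*j + 5)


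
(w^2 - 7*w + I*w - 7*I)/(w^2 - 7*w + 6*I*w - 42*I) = (w + I)/(w + 6*I)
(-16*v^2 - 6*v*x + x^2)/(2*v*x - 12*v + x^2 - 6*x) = (-8*v + x)/(x - 6)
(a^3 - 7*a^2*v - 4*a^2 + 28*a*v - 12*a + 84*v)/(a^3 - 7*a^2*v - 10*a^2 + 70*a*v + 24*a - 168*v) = (a + 2)/(a - 4)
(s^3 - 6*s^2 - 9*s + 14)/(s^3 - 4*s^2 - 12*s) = (s^2 - 8*s + 7)/(s*(s - 6))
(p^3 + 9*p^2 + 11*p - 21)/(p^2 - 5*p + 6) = (p^3 + 9*p^2 + 11*p - 21)/(p^2 - 5*p + 6)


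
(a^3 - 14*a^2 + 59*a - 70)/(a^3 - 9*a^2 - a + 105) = (a - 2)/(a + 3)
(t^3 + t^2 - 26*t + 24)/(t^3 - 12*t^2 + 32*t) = (t^2 + 5*t - 6)/(t*(t - 8))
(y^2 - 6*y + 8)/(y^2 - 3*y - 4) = (y - 2)/(y + 1)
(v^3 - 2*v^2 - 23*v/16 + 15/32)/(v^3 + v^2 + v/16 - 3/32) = (2*v - 5)/(2*v + 1)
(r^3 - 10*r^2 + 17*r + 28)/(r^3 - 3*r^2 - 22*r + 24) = (r^3 - 10*r^2 + 17*r + 28)/(r^3 - 3*r^2 - 22*r + 24)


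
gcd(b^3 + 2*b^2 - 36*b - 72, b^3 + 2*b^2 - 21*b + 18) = b + 6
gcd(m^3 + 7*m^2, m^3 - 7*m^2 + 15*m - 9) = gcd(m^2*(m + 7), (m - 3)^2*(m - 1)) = 1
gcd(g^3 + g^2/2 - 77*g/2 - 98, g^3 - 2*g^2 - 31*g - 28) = g^2 - 3*g - 28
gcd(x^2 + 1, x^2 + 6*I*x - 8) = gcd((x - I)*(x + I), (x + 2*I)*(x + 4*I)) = 1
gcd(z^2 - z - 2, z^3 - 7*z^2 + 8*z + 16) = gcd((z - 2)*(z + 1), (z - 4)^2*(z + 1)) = z + 1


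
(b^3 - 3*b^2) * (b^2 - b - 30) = b^5 - 4*b^4 - 27*b^3 + 90*b^2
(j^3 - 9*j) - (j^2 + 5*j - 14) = j^3 - j^2 - 14*j + 14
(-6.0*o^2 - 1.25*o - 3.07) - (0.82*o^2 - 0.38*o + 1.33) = -6.82*o^2 - 0.87*o - 4.4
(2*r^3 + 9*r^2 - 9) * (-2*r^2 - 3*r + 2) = -4*r^5 - 24*r^4 - 23*r^3 + 36*r^2 + 27*r - 18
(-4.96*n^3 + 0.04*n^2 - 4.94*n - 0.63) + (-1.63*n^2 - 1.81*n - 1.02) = -4.96*n^3 - 1.59*n^2 - 6.75*n - 1.65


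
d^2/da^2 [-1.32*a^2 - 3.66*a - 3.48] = -2.64000000000000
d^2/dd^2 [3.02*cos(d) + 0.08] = -3.02*cos(d)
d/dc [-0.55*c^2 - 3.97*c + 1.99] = -1.1*c - 3.97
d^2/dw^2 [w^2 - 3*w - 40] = 2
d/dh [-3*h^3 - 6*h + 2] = -9*h^2 - 6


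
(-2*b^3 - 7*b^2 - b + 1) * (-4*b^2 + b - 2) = 8*b^5 + 26*b^4 + b^3 + 9*b^2 + 3*b - 2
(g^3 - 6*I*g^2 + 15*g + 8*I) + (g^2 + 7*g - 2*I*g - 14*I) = g^3 + g^2 - 6*I*g^2 + 22*g - 2*I*g - 6*I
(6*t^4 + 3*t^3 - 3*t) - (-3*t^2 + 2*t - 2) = 6*t^4 + 3*t^3 + 3*t^2 - 5*t + 2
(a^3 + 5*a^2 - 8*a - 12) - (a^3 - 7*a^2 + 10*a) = 12*a^2 - 18*a - 12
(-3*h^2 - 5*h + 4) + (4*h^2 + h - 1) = h^2 - 4*h + 3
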